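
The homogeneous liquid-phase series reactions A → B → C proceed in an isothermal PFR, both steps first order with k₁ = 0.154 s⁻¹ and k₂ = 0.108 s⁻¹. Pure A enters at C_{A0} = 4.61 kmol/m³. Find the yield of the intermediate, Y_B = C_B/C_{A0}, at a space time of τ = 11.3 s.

0.400

Solving the coupled first-order balances gives C_B(τ) = [k₁/(k₂−k₁)]·C_{A0}·(e^(−k₁τ) − e^(−k₂τ)).
e^(−k₁τ) = e^(−0.154×11.3) = e^(−1.740) = 0.1755; e^(−k₂τ) = e^(−1.220) = 0.2951.
C_B = 0.154×4.61/(0.108−0.154) × (0.1755−0.2951) = (-15.43)×(-0.1196) = 1.846 kmol/m³.
Y_B = C_B/C_{A0} = 1.846/4.61 = 0.400.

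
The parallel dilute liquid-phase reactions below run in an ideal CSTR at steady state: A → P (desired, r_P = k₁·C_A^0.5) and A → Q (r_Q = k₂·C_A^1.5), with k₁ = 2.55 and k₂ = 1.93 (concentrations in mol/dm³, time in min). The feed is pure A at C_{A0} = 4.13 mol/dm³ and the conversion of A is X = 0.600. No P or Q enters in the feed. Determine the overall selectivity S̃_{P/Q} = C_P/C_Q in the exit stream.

Exit C_A = C_{A0}(1−X) = 4.13×0.400 = 1.652 mol/dm³.
In a CSTR the entire volume is at exit conditions, so r_P = 2.55×1.652^0.5 = 3.278 and r_Q = 1.93×1.652^1.5 = 4.098.
Overall selectivity = C_P/C_Q = r_Pτ/(r_Qτ) = r_P/r_Q = 0.800.

0.800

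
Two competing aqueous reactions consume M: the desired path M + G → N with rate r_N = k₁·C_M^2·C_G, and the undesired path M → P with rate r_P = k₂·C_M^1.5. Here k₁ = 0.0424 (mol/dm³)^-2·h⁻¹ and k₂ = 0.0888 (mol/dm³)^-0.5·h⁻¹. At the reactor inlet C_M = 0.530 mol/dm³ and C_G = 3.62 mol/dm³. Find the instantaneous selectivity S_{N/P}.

1.26

S_{N/P} = r_N/r_P = (k₁·C_M^2·C_G)/(k₂·C_M^1.5) = (k₁/k₂)·C_M^0.5·C_G.
= (0.0424×0.5300^2×3.620) / (0.0888×0.5300^1.5) = 0.04311/0.03426 = 1.26.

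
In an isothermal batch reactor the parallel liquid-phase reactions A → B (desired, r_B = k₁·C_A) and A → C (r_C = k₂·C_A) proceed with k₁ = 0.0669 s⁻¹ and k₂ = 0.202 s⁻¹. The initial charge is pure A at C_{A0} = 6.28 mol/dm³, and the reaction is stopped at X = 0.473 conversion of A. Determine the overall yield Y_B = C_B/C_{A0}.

C_A = C_{A0}(1−X) = 3.310 mol/dm³.
Both paths are first order in A, so the instantaneous fraction to B is constant: dC_B/d(−C_A) = k₁/(k₁+k₂) = 0.2488.
C_B = 0.2488·(C_{A0}−C_A) = 0.2488×2.970 = 0.739 mol/dm³.
Y_B = C_B/C_{A0} = 0.7390/6.28 = 0.118.

0.118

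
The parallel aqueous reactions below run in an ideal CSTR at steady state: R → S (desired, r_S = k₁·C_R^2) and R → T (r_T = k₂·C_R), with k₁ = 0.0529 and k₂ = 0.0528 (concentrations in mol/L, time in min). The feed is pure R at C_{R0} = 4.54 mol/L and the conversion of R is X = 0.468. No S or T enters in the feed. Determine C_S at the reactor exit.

1.50 mol/L

Exit C_R = C_{R0}(1−X) = 4.54×0.532 = 2.415 mol/L.
A CSTR operates uniformly at the exit composition, giving r_S = 0.3086 and r_T = 0.1275 (each k·C_R^n at C_R = 2.415).
Fraction of consumed R going to S: r_S/(r_S+r_T) = 0.7076.
C_S = 0.7076·C_{R0}·X = 0.7076×4.54×0.468 = 1.50 mol/L.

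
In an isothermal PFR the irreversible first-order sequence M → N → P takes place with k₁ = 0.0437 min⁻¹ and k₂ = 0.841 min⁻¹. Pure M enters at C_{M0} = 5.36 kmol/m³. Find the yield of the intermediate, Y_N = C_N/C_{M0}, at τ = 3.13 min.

The intermediate concentration in a first-order A→B→C sequence is C_N = k₁C_{M0}(e^(−k₁τ) − e^(−k₂τ))/(k₂−k₁).
e^(−k₁τ) = e^(−0.0437×3.13) = e^(−0.1368) = 0.8722; e^(−k₂τ) = e^(−2.632) = 0.07191.
C_N = 0.0437×5.36/(0.841−0.0437) × (0.8722−0.07191) = 0.2938×0.8003 = 0.2351 kmol/m³.
Y_N = C_N/C_{M0} = 0.2351/5.36 = 0.0439.

0.0439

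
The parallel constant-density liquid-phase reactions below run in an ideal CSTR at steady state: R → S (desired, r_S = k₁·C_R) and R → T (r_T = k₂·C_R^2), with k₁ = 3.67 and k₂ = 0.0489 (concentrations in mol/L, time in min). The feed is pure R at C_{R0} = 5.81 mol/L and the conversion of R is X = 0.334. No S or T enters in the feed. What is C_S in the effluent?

1.85 mol/L

Exit C_R = C_{R0}(1−X) = 5.81×0.666 = 3.869 mol/L.
Rates in a CSTR are evaluated at the outlet concentration: r_S = 3.67×3.869 = 14.20, r_T = 0.0489×3.869^2 = 0.7322.
Fraction of consumed R going to S: r_S/(r_S+r_T) = 0.9510.
C_S = 0.9510·C_{R0}·X = 0.9510×5.81×0.334 = 1.85 mol/L.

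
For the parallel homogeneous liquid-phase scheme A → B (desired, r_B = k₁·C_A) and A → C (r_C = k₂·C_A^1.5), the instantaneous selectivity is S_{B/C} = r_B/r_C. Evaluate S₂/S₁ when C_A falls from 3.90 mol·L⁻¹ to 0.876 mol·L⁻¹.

2.11

S_{B/C} = (k₁/k₂)·C_A^-0.5, so S₂/S₁ = (C_{A,2}/C_{A,1})^-0.5.
= (0.876/3.90)^(-0.5) = (0.2246)^(-0.5) = 2.11.
Selectivity toward B rises as C_A falls — low-concentration operation is favoured.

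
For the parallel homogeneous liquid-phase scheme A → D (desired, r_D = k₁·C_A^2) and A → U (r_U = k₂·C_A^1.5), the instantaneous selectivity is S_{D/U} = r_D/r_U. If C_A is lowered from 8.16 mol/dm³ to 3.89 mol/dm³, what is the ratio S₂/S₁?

0.690

S_{D/U} = (k₁/k₂)·C_A^0.5, so S₂/S₁ = (C_{A,2}/C_{A,1})^0.5.
= (3.89/8.16)^0.5 = (0.4767)^0.5 = 0.690.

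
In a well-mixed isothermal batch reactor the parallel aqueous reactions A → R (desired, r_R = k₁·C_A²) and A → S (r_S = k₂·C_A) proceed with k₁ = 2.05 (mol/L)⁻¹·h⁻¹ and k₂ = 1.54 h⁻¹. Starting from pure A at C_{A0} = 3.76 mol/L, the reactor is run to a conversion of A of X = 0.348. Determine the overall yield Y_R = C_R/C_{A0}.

C_A = C_{A0}(1−X) = 2.452 mol/L.
Along a PFR/batch, dC_S/dC_A = −r_S/(r_R+r_S) = −k₂/(k₂+k₁·C_A).
Integrating from C_{A0} to C_A: C_S = (1.54/2.05)·ln[(1.54+2.05·3.76)/(1.54+2.05·2.45)] = 0.7512·ln(9.248/6.566) = 0.2573 mol/L.
Then C_R = (C_{A0}−C_A) − C_S = 1.308 − 0.2573 = 1.051 mol/L.
Y_R = C_R/C_{A0} = 1.051/3.76 = 0.280.

0.280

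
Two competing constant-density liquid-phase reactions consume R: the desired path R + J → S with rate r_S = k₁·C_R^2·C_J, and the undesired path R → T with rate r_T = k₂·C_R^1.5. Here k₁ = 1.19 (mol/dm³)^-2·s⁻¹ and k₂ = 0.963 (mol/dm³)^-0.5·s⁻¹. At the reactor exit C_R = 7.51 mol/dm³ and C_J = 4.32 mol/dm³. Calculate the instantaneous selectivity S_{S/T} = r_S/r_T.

14.6

S_{S/T} = r_S/r_T = (k₁·C_R^2·C_J)/(k₂·C_R^1.5) = (k₁/k₂)·C_R^0.5·C_J.
= (1.19×7.510^2×4.320) / (0.963×7.510^1.5) = 289.9/19.82 = 14.6.
Since the desired path is higher order in R, keeping C_R high (PFR or concentrated feed) favours S.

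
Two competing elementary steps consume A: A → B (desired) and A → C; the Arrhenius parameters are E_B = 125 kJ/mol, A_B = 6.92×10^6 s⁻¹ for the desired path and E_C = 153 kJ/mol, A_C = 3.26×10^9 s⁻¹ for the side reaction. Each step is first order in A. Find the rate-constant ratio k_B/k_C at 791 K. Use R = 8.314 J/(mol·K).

With equal orders, S_{B/C} = k_B/k_C = (A_B/A_C)·exp[(E_C−E_B)/(RT)].
(E_C−E_B)/(RT) = (153−125)×10³/(8.314×791) = 28000/6576 = 4.258.
k_B/k_C = (6.92×10^6/3.26×10^9)·exp(4.258) = 0.002123 × 70.64 = 0.150.

0.150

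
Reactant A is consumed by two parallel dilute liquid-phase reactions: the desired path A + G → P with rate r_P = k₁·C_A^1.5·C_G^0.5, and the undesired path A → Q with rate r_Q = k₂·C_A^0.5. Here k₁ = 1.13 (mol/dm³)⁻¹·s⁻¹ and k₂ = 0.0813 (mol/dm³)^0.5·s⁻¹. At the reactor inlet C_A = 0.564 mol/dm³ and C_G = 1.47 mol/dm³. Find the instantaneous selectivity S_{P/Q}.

9.50

S_{P/Q} = r_P/r_Q = (k₁·C_A^1.5·C_G^0.5)/(k₂·C_A^0.5) = (k₁/k₂)·C_A·C_G^0.5.
= (1.13×0.5640^1.5×1.470^0.5) / (0.0813×0.5640^0.5) = 0.5803/0.06106 = 9.50.
Since the desired path is higher order in A, keeping C_A high (PFR or concentrated feed) favours P.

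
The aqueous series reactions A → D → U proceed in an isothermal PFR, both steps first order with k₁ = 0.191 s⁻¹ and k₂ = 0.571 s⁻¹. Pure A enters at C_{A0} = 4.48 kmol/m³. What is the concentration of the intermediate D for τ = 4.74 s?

Solving the coupled first-order balances gives C_D(τ) = [k₁/(k₂−k₁)]·C_{A0}·(e^(−k₁τ) − e^(−k₂τ)).
e^(−k₁τ) = e^(−0.191×4.74) = e^(−0.9053) = 0.4044; e^(−k₂τ) = e^(−2.707) = 0.06677.
C_D = 0.191×4.48/(0.571−0.191) × (0.4044−0.06677) = 2.252×0.3376 = 0.7603 kmol/m³.

0.760 kmol/m³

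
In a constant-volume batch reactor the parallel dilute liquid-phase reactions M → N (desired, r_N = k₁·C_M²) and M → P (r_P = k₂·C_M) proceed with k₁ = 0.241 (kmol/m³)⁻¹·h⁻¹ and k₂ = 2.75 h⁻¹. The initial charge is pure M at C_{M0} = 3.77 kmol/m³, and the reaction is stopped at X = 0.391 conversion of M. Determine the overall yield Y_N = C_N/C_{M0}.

C_M = C_{M0}(1−X) = 2.296 kmol/m³.
Along a PFR/batch, dC_P/dC_M = −r_P/(r_N+r_P) = −k₂/(k₂+k₁·C_M).
Integrating from C_{M0} to C_M: C_P = (2.75/0.241)·ln[(2.75+0.241·3.77)/(2.75+0.241·2.30)] = 11.41·ln(3.659/3.303) = 1.166 kmol/m³.
Then C_N = (C_{M0}−C_M) − C_P = 1.474 − 1.166 = 0.3085 kmol/m³.
Y_N = C_N/C_{M0} = 0.3085/3.77 = 0.0818.

0.0818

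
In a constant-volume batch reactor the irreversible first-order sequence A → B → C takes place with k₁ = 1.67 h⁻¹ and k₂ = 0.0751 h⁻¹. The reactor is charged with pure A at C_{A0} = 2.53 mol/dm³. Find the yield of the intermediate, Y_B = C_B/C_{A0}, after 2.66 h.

0.845

For first-order series with pure A initially, C_B(t) = k₁C_{A0}/(k₂−k₁)·(e^(−k₁t) − e^(−k₂t)).
e^(−k₁t) = e^(−1.67×2.66) = e^(−4.442) = 0.01177; e^(−k₂t) = e^(−0.1998) = 0.8189.
C_B = 1.67×2.53/(0.0751−1.67) × (0.01177−0.8189) = (-2.649)×(-0.8072) = 2.138 mol/dm³.
Y_B = C_B/C_{A0} = 2.138/2.53 = 0.845.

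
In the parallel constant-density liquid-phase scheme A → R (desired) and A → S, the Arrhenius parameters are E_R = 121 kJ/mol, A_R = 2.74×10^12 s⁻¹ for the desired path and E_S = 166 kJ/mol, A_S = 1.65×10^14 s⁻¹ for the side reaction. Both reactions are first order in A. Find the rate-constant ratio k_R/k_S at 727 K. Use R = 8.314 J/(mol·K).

28.4

Since both paths have the same order in A, the concentration cancels and S_{R/S} = k_R/k_S = (A_R/A_S)·exp[(E_S−E_R)/(RT)].
(E_S−E_R)/(RT) = (166−121)×10³/(8.314×727) = 45000/6044 = 7.445.
k_R/k_S = (2.74×10^12/1.65×10^14)·exp(7.445) = 0.01661 × 1711 = 28.4.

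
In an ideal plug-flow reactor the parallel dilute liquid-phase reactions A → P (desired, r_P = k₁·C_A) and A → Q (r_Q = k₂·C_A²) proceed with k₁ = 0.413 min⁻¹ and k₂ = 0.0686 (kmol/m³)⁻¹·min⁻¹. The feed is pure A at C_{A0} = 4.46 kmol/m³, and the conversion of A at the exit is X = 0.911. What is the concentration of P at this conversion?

C_A = C_{A0}(1−X) = 0.3969 kmol/m³.
Along a PFR/batch, dC_P/dC_A = −r_P/(r_P+r_Q) = −k₁/(k₁+k₂·C_A).
Integrating from C_{A0} to C_A: C_P = (0.413/0.0686)·ln[(0.413+0.0686·4.46)/(0.413+0.0686·0.397)] = 6.020·ln(0.7190/0.4402) = 2.953 kmol/m³.

2.95 kmol/m³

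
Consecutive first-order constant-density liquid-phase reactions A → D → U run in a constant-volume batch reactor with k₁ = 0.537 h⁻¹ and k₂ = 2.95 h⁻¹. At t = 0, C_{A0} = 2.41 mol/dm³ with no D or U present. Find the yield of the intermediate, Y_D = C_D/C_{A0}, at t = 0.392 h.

The intermediate concentration in a first-order A→B→C sequence is C_D = k₁C_{A0}(e^(−k₁t) − e^(−k₂t))/(k₂−k₁).
e^(−k₁t) = e^(−0.537×0.392) = e^(−0.2105) = 0.8102; e^(−k₂t) = e^(−1.156) = 0.3146.
C_D = 0.537×2.41/(2.95−0.537) × (0.8102−0.3146) = 0.5363×0.4956 = 0.2658 mol/dm³.
Y_D = C_D/C_{A0} = 0.2658/2.41 = 0.110.

0.110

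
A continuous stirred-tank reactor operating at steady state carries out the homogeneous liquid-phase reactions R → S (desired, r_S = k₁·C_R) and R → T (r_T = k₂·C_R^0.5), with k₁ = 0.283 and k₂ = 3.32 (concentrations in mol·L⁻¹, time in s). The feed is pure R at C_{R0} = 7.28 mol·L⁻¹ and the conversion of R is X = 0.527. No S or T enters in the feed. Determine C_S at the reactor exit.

Exit C_R = C_{R0}(1−X) = 7.28×0.473 = 3.443 mol·L⁻¹.
A CSTR operates uniformly at the exit composition, giving r_S = 0.9745 and r_T = 6.161 (each k·C_R^n at C_R = 3.443).
Fraction of consumed R going to S: r_S/(r_S+r_T) = 0.1366.
C_S = 0.1366·C_{R0}·X = 0.1366×7.28×0.527 = 0.524 mol·L⁻¹.

0.524 mol·L⁻¹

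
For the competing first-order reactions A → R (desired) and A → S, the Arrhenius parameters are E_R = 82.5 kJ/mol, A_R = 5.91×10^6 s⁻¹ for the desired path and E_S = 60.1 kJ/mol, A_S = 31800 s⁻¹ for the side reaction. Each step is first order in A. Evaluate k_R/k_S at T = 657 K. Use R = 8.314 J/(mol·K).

k_R/k_S = (A_R/A_S)·exp[−(E_R−E_S)/(RT)] = (A_R/A_S)·exp[(E_S−E_R)/(RT)].
(E_S−E_R)/(RT) = (60.1−82.5)×10³/(8.314×657) = -22400/5462 = -4.101.
k_R/k_S = (5.91×10^6/31800)·exp(-4.101) = 185.8 × 0.01656 = 3.08.

3.08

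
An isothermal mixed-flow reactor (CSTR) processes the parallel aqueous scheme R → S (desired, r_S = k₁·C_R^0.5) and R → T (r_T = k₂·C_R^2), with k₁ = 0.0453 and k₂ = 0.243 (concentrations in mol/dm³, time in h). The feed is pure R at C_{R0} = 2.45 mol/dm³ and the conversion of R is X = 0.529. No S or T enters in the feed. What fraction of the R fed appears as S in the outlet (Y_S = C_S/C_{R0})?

0.0692

Exit C_R = C_{R0}(1−X) = 2.45×0.471 = 1.154 mol/dm³.
In a CSTR the entire volume is at exit conditions, so r_S = 0.0453×1.154^0.5 = 0.04866 and r_T = 0.243×1.154^2 = 0.3236.
Fraction of consumed R going to S: r_S/(r_S+r_T) = 0.1307.
C_S = 0.1307·C_{R0}·X = 0.1307×2.45×0.529 = 0.169 mol/dm³; Y_S = C_S/C_{R0} = 0.0692.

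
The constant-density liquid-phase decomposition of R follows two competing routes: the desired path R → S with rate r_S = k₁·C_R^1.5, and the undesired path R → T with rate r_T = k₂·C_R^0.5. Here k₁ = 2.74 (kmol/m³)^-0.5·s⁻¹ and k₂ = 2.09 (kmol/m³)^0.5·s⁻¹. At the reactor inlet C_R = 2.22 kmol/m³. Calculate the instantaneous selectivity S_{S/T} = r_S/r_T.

2.91

S_{S/T} = r_S/r_T = (k₁·C_R^1.5)/(k₂·C_R^0.5) = (k₁/k₂)·C_R.
= (2.74×2.220^1.5) / (2.09×2.220^0.5) = 9.063/3.114 = 2.91.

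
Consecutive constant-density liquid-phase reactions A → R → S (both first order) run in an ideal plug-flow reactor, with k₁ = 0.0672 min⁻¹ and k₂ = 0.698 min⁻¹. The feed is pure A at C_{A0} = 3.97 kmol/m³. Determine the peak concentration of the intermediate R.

0.298 kmol/m³

At the optimum, C_{R,max}/C_{A0} = (k₁/k₂)^[k₂/(k₂−k₁)].
= (0.0672/0.698)^(0.698/(0.698−0.0672)) = (0.09628)^(1.107) = 0.07503.
C_{R,max} = 0.07503×3.97 = 0.298 kmol/m³.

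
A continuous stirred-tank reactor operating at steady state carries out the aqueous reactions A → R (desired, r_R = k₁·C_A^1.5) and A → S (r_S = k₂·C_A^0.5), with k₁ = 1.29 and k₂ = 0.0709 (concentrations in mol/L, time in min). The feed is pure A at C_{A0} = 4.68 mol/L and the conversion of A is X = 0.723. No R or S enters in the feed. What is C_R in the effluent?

3.25 mol/L

Exit C_A = C_{A0}(1−X) = 4.68×0.277 = 1.296 mol/L.
A CSTR operates uniformly at the exit composition, giving r_R = 1.904 and r_S = 0.08073 (each k·C_A^n at C_A = 1.296).
Fraction of consumed A going to R: r_R/(r_R+r_S) = 0.9593.
C_R = 0.9593·C_{A0}·X = 0.9593×4.68×0.723 = 3.25 mol/L.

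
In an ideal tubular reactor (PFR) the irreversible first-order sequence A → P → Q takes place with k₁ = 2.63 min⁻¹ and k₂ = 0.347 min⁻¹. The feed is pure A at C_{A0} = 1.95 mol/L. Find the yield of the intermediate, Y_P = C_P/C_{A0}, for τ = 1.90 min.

For first-order series with pure A initially, C_P(τ) = k₁C_{A0}/(k₂−k₁)·(e^(−k₁τ) − e^(−k₂τ)).
e^(−k₁τ) = e^(−2.63×1.90) = e^(−4.997) = 0.006758; e^(−k₂τ) = e^(−0.6593) = 0.5172.
C_P = 2.63×1.95/(0.347−2.63) × (0.006758−0.5172) = (-2.246)×(-0.5105) = 1.147 mol/L.
Y_P = C_P/C_{A0} = 1.147/1.95 = 0.588.

0.588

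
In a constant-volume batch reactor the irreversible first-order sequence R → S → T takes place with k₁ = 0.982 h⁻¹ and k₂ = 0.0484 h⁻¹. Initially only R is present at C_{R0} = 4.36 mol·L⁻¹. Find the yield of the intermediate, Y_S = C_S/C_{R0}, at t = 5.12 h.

0.814

The intermediate concentration in a first-order A→B→C sequence is C_S = k₁C_{R0}(e^(−k₁t) − e^(−k₂t))/(k₂−k₁).
e^(−k₁t) = e^(−0.982×5.12) = e^(−5.028) = 0.006553; e^(−k₂t) = e^(−0.2478) = 0.7805.
C_S = 0.982×4.36/(0.0484−0.982) × (0.006553−0.7805) = (-4.586)×(-0.7740) = 3.549 mol·L⁻¹.
Y_S = C_S/C_{R0} = 3.549/4.36 = 0.814.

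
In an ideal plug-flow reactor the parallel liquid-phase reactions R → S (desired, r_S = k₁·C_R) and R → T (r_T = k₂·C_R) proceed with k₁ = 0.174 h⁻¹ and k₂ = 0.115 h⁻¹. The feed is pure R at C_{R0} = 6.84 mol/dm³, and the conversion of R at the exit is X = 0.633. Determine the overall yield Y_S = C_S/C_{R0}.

0.381

C_R = C_{R0}(1−X) = 2.510 mol/dm³.
Both paths are first order in R, so the instantaneous fraction to S is constant: dC_S/d(−C_R) = k₁/(k₁+k₂) = 0.6021.
C_S = 0.6021·(C_{R0}−C_R) = 0.6021×4.330 = 2.61 mol/dm³.
Y_S = C_S/C_{R0} = 2.607/6.84 = 0.381.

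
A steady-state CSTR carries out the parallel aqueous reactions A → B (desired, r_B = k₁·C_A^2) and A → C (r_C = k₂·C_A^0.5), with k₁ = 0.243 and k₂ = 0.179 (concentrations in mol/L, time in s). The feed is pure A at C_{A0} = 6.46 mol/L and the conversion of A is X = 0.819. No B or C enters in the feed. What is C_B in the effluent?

3.34 mol/L

Exit C_A = C_{A0}(1−X) = 6.46×0.181 = 1.169 mol/L.
Rates in a CSTR are evaluated at the outlet concentration: r_B = 0.243×1.169^2 = 0.3322, r_C = 0.179×1.169^0.5 = 0.1936.
Fraction of consumed A going to B: r_B/(r_B+r_C) = 0.6319.
C_B = 0.6319·C_{A0}·X = 0.6319×6.46×0.819 = 3.34 mol/L.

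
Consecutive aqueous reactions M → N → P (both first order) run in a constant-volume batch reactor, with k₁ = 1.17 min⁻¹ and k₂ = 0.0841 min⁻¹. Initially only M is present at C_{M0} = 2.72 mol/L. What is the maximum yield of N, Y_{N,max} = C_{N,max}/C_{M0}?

For a first-order series the maximum intermediate yield is C_{N,max}/C_{M0} = (k₁/k₂)^[k₂/(k₂−k₁)].
= (1.17/0.0841)^(0.0841/(0.0841−1.17)) = (13.91)^(-0.07745) = 0.8155.

0.816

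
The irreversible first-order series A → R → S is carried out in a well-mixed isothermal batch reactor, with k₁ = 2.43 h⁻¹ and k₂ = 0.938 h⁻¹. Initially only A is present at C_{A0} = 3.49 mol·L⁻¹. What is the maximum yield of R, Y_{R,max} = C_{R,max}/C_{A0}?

0.550

Evaluating C_R at t_opt = ln(k₂/k₁)/(k₂−k₁) gives C_{R,max}/C_{A0} = (k₁/k₂)^[k₂/(k₂−k₁)].
= (2.43/0.938)^(0.938/(0.938−2.43)) = (2.591)^(-0.6287) = 0.5497.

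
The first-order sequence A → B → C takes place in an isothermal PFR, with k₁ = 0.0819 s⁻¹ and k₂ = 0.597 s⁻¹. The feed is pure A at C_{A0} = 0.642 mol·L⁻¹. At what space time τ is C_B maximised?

For first-order series the maximum of C_B occurs at τ_opt = ln(k₂/k₁)/(k₂−k₁).
= ln(0.597/0.0819)/(0.597−0.0819) = ln(7.289)/0.5151 = 1.986/0.5151 = 3.86 s.

3.86 s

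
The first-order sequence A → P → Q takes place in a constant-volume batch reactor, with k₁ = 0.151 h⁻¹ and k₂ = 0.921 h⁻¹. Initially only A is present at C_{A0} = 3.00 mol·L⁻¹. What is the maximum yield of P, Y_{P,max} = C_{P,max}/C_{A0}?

0.115

For a first-order series the maximum intermediate yield is C_{P,max}/C_{A0} = (k₁/k₂)^[k₂/(k₂−k₁)].
= (0.151/0.921)^(0.921/(0.921−0.151)) = (0.1640)^(1.196) = 0.1150.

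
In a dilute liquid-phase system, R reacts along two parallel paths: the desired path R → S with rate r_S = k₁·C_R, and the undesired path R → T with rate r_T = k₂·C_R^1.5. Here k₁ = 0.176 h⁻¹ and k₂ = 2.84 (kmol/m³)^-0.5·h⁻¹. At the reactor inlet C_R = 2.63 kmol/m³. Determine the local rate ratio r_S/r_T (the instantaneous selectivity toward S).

S_{S/T} = r_S/r_T = (k₁·C_R)/(k₂·C_R^1.5) = (k₁/k₂)·C_R^-0.5.
= (0.176×2.630) / (2.84×2.630^1.5) = 0.4629/12.11 = 0.0382.

0.0382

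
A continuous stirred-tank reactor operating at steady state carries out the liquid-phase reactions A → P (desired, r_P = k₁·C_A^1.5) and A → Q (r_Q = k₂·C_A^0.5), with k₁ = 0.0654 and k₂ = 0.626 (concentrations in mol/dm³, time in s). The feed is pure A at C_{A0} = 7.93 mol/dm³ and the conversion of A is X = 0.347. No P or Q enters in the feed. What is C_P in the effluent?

Exit C_A = C_{A0}(1−X) = 7.93×0.653 = 5.178 mol/dm³.
In a CSTR the entire volume is at exit conditions, so r_P = 0.0654×5.178^1.5 = 0.7707 and r_Q = 0.626×5.178^0.5 = 1.425.
Fraction of consumed A going to P: r_P/(r_P+r_Q) = 0.3511.
C_P = 0.3511·C_{A0}·X = 0.3511×7.93×0.347 = 0.966 mol/dm³.

0.966 mol/dm³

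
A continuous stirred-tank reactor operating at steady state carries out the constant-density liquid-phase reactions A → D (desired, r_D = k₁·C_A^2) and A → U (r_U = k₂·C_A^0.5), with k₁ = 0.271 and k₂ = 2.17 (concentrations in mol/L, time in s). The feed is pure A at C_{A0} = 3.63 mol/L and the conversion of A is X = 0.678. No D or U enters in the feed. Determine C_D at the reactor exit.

Exit C_A = C_{A0}(1−X) = 3.63×0.322 = 1.169 mol/L.
Rates in a CSTR are evaluated at the outlet concentration: r_D = 0.271×1.169^2 = 0.3702, r_U = 2.17×1.169^0.5 = 2.346.
Fraction of consumed A going to D: r_D/(r_D+r_U) = 0.1363.
C_D = 0.1363·C_{A0}·X = 0.1363×3.63×0.678 = 0.335 mol/L.

0.335 mol/L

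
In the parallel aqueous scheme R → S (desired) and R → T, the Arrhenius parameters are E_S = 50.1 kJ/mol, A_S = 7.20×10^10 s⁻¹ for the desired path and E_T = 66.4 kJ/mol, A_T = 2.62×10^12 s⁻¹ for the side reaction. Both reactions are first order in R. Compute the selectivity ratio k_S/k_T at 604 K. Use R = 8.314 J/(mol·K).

With equal orders, S_{S/T} = k_S/k_T = (A_S/A_T)·exp[(E_T−E_S)/(RT)].
(E_T−E_S)/(RT) = (66.4−50.1)×10³/(8.314×604) = 16300/5022 = 3.246.
k_S/k_T = (7.20×10^10/2.62×10^12)·exp(3.246) = 0.02748 × 25.69 = 0.706.
Since E_S < E_T, lowering the temperature improves selectivity toward S.

0.706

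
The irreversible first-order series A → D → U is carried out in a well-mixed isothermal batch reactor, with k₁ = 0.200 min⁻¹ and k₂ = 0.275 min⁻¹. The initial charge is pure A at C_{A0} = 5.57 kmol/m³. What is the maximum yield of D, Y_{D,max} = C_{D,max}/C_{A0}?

0.311

At the optimum, C_{D,max}/C_{A0} = (k₁/k₂)^[k₂/(k₂−k₁)].
= (0.200/0.275)^(0.275/(0.275−0.200)) = (0.7273)^(3.667) = 0.3111.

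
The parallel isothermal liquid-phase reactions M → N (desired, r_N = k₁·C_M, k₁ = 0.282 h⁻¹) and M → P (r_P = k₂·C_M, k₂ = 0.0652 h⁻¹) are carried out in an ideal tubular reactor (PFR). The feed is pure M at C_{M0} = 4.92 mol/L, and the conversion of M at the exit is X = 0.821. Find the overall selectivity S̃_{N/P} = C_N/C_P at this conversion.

C_M = C_{M0}(1−X) = 0.8807 mol/L.
Both paths are first order in M, so the instantaneous fraction to N is constant: dC_N/d(−C_M) = k₁/(k₁+k₂) = 0.8122.
C_N = 0.8122·(C_{M0}−C_M) = 0.8122×4.039 = 3.28 mol/L.
C_P = (C_{M0}−C_M)−C_N = 0.7585 mol/L; S̃_{N/P} = 3.281/0.7585 = 4.33.

4.33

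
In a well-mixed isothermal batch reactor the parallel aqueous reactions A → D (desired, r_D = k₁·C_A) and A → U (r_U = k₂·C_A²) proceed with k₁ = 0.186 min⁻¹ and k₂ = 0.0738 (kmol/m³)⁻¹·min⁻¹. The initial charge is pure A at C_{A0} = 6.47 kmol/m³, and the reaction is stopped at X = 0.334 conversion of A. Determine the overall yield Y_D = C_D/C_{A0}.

C_A = C_{A0}(1−X) = 4.309 kmol/m³.
Along a PFR/batch, dC_D/dC_A = −r_D/(r_D+r_U) = −k₁/(k₁+k₂·C_A).
Integrating from C_{A0} to C_A: C_D = (0.186/0.0738)·ln[(0.186+0.0738·6.47)/(0.186+0.0738·4.31)] = 2.520·ln(0.6635/0.5040) = 0.6929 kmol/m³.
Y_D = C_D/C_{A0} = 0.6929/6.47 = 0.107.

0.107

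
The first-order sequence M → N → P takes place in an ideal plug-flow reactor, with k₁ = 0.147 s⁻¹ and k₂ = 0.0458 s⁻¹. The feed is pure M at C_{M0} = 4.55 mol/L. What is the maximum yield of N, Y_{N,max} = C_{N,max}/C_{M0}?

0.590

For a first-order series the maximum intermediate yield is C_{N,max}/C_{M0} = (k₁/k₂)^[k₂/(k₂−k₁)].
= (0.147/0.0458)^(0.0458/(0.0458−0.147)) = (3.210)^(-0.4526) = 0.5899.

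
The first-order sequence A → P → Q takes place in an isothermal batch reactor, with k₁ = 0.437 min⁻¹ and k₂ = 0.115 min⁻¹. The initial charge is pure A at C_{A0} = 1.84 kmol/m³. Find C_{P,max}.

Evaluating C_P at t_opt = ln(k₂/k₁)/(k₂−k₁) gives C_{P,max}/C_{A0} = (k₁/k₂)^[k₂/(k₂−k₁)].
= (0.437/0.115)^(0.115/(0.115−0.437)) = (3.800)^(-0.3571) = 0.6208.
C_{P,max} = 0.6208×1.84 = 1.14 kmol/m³.

1.14 kmol/m³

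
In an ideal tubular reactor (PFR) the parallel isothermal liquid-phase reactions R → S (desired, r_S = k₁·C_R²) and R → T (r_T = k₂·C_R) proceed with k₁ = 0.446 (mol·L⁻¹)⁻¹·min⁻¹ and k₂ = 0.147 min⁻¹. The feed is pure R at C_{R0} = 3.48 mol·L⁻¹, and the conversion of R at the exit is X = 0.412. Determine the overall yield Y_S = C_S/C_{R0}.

C_R = C_{R0}(1−X) = 2.046 mol·L⁻¹.
Along a PFR/batch, dC_T/dC_R = −r_T/(r_S+r_T) = −k₂/(k₂+k₁·C_R).
Integrating from C_{R0} to C_R: C_T = (0.147/0.446)·ln[(0.147+0.446·3.48)/(0.147+0.446·2.05)] = 0.3296·ln(1.699/1.060) = 0.1556 mol·L⁻¹.
Then C_S = (C_{R0}−C_R) − C_T = 1.434 − 0.1556 = 1.278 mol·L⁻¹.
Y_S = C_S/C_{R0} = 1.278/3.48 = 0.367.

0.367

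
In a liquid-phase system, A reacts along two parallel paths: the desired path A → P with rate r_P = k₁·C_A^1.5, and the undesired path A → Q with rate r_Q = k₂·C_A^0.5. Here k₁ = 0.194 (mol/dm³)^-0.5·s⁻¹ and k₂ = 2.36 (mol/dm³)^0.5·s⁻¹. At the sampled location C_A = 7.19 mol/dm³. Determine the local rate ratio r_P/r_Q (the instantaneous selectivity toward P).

0.591

S_{P/Q} = r_P/r_Q = (k₁·C_A^1.5)/(k₂·C_A^0.5) = (k₁/k₂)·C_A.
= (0.194×7.190^1.5) / (2.36×7.190^0.5) = 3.740/6.328 = 0.591.
Since the desired path is higher order in A, keeping C_A high (PFR or concentrated feed) favours P.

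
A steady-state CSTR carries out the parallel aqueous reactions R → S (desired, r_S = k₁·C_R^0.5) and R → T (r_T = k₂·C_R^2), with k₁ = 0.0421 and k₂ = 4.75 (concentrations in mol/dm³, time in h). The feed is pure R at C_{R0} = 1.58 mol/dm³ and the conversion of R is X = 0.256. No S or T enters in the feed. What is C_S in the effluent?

0.00279 mol/dm³

Exit C_R = C_{R0}(1−X) = 1.58×0.744 = 1.176 mol/dm³.
Rates in a CSTR are evaluated at the outlet concentration: r_S = 0.0421×1.176^0.5 = 0.04565, r_T = 4.75×1.176^2 = 6.564.
Fraction of consumed R going to S: r_S/(r_S+r_T) = 0.006906.
C_S = 0.006906·C_{R0}·X = 0.006906×1.58×0.256 = 0.00279 mol/dm³.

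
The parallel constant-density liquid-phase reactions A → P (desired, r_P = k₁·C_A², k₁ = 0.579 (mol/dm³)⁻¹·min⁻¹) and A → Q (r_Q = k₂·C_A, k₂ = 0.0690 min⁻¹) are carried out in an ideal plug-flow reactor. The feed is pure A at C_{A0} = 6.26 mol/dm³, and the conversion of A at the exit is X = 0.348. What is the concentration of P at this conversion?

C_A = C_{A0}(1−X) = 4.082 mol/dm³.
Along a PFR/batch, dC_Q/dC_A = −r_Q/(r_P+r_Q) = −k₂/(k₂+k₁·C_A).
Integrating from C_{A0} to C_A: C_Q = (0.0690/0.579)·ln[(0.0690+0.579·6.26)/(0.0690+0.579·4.08)] = 0.1192·ln(3.694/2.432) = 0.04979 mol/dm³.
Then C_P = (C_{A0}−C_A) − C_Q = 2.178 − 0.04979 = 2.129 mol/dm³.

2.13 mol/dm³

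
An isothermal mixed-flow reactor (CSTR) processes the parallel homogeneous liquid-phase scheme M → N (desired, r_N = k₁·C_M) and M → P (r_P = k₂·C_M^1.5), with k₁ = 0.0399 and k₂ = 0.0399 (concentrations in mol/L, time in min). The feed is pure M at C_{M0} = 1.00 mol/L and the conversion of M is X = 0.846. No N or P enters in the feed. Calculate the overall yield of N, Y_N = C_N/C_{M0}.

Exit C_M = C_{M0}(1−X) = 1.00×0.154 = 0.1540 mol/L.
Rates in a CSTR are evaluated at the outlet concentration: r_N = 0.0399×0.1540 = 0.006145, r_P = 0.0399×0.1540^1.5 = 0.002411.
Fraction of consumed M going to N: r_N/(r_N+r_P) = 0.7182.
C_N = 0.7182·C_{M0}·X = 0.7182×1.00×0.846 = 0.608 mol/L; Y_N = C_N/C_{M0} = 0.608.

0.608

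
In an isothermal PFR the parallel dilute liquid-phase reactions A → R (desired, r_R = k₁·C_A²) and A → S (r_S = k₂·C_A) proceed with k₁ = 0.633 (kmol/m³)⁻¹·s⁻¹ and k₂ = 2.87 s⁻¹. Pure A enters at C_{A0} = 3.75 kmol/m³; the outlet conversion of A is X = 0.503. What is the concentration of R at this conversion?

0.715 kmol/m³

C_A = C_{A0}(1−X) = 1.864 kmol/m³.
Along a PFR/batch, dC_S/dC_A = −r_S/(r_R+r_S) = −k₂/(k₂+k₁·C_A).
Integrating from C_{A0} to C_A: C_S = (2.87/0.633)·ln[(2.87+0.633·3.75)/(2.87+0.633·1.86)] = 4.534·ln(5.244/4.050) = 1.171 kmol/m³.
Then C_R = (C_{A0}−C_A) − C_S = 1.886 − 1.171 = 0.7148 kmol/m³.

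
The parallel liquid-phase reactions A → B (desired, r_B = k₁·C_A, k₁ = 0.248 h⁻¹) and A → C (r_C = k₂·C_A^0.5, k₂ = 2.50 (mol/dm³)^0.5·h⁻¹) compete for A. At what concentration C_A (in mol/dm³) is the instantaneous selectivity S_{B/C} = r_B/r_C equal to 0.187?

3.55 mol/dm³

S_{B/C} = (k₁/k₂)·C_A^0.5 ⇒ C_A = (S·k₂/k₁)^(2).
= (0.187×2.50/0.248)^(2) = (1.885)^(2) = 3.55 mol/dm³.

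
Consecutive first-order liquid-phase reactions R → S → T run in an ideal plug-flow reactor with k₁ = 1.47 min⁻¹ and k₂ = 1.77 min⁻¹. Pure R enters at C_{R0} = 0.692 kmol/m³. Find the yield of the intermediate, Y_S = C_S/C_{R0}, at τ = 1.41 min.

For first-order series with pure R initially, C_S(τ) = k₁C_{R0}/(k₂−k₁)·(e^(−k₁τ) − e^(−k₂τ)).
e^(−k₁τ) = e^(−1.47×1.41) = e^(−2.073) = 0.1258; e^(−k₂τ) = e^(−2.496) = 0.08244.
C_S = 1.47×0.692/(1.77−1.47) × (0.1258−0.08244) = 3.391×0.04341 = 0.1472 kmol/m³.
Y_S = C_S/C_{R0} = 0.1472/0.692 = 0.213.

0.213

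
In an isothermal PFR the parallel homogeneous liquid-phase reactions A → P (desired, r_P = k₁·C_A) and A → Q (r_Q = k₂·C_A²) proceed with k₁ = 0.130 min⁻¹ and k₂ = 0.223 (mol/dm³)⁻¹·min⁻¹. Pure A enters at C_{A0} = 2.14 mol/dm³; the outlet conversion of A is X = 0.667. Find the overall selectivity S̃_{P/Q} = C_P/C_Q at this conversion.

0.435

C_A = C_{A0}(1−X) = 0.7126 mol/dm³.
Along a PFR/batch, dC_P/dC_A = −r_P/(r_P+r_Q) = −k₁/(k₁+k₂·C_A).
Integrating from C_{A0} to C_A: C_P = (0.130/0.223)·ln[(0.130+0.223·2.14)/(0.130+0.223·0.713)] = 0.5830·ln(0.6072/0.2889) = 0.4330 mol/dm³.
C_Q = (C_{A0}−C_A)−C_P = 0.9944 mol/dm³; S̃_{P/Q} = 0.4330/0.9944 = 0.435.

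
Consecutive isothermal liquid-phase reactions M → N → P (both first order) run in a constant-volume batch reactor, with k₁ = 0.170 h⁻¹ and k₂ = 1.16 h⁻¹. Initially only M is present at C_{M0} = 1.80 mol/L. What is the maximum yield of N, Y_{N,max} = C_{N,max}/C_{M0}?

For a first-order series the maximum intermediate yield is C_{N,max}/C_{M0} = (k₁/k₂)^[k₂/(k₂−k₁)].
= (0.170/1.16)^(1.16/(1.16−0.170)) = (0.1466)^(1.172) = 0.1054.

0.105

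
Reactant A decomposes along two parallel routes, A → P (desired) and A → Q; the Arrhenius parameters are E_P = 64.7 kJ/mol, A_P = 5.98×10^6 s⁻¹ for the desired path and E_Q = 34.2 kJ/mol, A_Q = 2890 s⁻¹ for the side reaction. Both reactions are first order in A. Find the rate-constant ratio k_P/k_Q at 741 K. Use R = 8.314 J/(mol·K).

14.6

Since both paths have the same order in A, the concentration cancels and S_{P/Q} = k_P/k_Q = (A_P/A_Q)·exp[(E_Q−E_P)/(RT)].
(E_Q−E_P)/(RT) = (34.2−64.7)×10³/(8.314×741) = -30500/6161 = -4.951.
k_P/k_Q = (5.98×10^6/2890)·exp(-4.951) = 2069 × 0.007078 = 14.6.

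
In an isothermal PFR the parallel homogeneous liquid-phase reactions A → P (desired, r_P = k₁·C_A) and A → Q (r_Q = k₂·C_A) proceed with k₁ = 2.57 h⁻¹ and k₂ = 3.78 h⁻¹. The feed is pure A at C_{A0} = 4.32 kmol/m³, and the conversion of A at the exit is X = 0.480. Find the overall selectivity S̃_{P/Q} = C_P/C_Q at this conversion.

0.680

C_A = C_{A0}(1−X) = 2.246 kmol/m³.
Both paths are first order in A, so the instantaneous fraction to P is constant: dC_P/d(−C_A) = k₁/(k₁+k₂) = 0.4047.
C_P = 0.4047·(C_{A0}−C_A) = 0.4047×2.074 = 0.839 kmol/m³.
C_Q = (C_{A0}−C_A)−C_P = 1.234 kmol/m³; S̃_{P/Q} = 0.8392/1.234 = 0.680.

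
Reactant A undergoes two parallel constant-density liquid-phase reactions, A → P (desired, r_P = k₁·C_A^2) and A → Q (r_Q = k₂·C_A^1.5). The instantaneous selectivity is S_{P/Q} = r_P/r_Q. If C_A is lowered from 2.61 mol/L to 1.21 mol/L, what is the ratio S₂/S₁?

0.681

S_{P/Q} = (k₁/k₂)·C_A^0.5, so S₂/S₁ = (C_{A,2}/C_{A,1})^0.5.
= (1.21/2.61)^0.5 = (0.4636)^0.5 = 0.681.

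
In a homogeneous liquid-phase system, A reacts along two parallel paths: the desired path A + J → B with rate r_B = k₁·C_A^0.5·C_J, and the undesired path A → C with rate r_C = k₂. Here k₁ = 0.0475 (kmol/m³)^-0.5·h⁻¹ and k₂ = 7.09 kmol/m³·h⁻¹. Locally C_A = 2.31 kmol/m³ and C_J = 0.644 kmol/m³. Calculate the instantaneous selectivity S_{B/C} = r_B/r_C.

0.00656

S_{B/C} = r_B/r_C = (k₁·C_A^0.5·C_J)/(k₂) = (k₁/k₂)·C_A^0.5·C_J.
= (0.0475×2.310^0.5×0.6440) / (7.09) = 0.04649/7.090 = 0.00656.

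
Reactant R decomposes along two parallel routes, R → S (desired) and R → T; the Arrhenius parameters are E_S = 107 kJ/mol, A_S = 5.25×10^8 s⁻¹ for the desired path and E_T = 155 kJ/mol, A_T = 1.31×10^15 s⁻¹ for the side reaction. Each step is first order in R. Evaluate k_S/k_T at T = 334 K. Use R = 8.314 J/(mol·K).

12.9

Since both paths have the same order in R, the concentration cancels and S_{S/T} = k_S/k_T = (A_S/A_T)·exp[(E_T−E_S)/(RT)].
(E_T−E_S)/(RT) = (155−107)×10³/(8.314×334) = 48000/2777 = 17.29.
k_S/k_T = (5.25×10^8/1.31×10^15)·exp(17.29) = 4.008×10^-7 × 3.214×10^7 = 12.9.
Since E_S < E_T, lowering the temperature improves selectivity toward S.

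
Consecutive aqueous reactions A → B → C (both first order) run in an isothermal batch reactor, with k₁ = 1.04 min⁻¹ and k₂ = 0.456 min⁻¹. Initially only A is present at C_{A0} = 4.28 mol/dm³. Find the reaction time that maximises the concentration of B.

The intermediate peaks when r₁ = r₂, i.e. k₁e^(−k₁t) = k₂e^(−k₂t), giving t_opt = ln(k₂/k₁)/(k₂−k₁).
= ln(0.456/1.04)/(0.456−1.04) = ln(0.4385)/-0.5840 = -0.8245/-0.5840 = 1.41 min.

1.41 min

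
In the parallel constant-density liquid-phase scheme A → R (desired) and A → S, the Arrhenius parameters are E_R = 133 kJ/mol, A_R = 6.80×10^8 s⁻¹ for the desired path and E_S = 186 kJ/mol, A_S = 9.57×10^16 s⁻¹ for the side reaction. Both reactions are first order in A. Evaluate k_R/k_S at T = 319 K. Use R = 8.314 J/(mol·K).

3.39

With equal orders, S_{R/S} = k_R/k_S = (A_R/A_S)·exp[(E_S−E_R)/(RT)].
(E_S−E_R)/(RT) = (186−133)×10³/(8.314×319) = 53000/2652 = 19.98.
k_R/k_S = (6.80×10^8/9.57×10^16)·exp(19.98) = 7.106×10^-9 × 4.773×10^8 = 3.39.
Since E_R < E_S, lowering the temperature improves selectivity toward R.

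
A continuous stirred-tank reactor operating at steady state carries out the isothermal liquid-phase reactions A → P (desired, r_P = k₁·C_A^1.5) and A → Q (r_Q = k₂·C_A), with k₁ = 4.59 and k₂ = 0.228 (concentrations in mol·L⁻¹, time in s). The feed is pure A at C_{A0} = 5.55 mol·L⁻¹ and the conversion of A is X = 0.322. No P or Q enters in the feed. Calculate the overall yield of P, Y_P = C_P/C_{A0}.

Exit C_A = C_{A0}(1−X) = 5.55×0.678 = 3.763 mol·L⁻¹.
In a CSTR the entire volume is at exit conditions, so r_P = 4.59×3.763^1.5 = 33.50 and r_Q = 0.228×3.763 = 0.8579.
Fraction of consumed A going to P: r_P/(r_P+r_Q) = 0.9750.
C_P = 0.9750·C_{A0}·X = 0.9750×5.55×0.322 = 1.74 mol·L⁻¹; Y_P = C_P/C_{A0} = 0.314.

0.314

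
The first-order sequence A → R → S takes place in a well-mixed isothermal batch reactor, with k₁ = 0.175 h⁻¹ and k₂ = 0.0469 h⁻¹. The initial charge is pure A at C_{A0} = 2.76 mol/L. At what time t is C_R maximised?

10.3 h

For first-order series the maximum of C_R occurs at t_opt = ln(k₂/k₁)/(k₂−k₁).
= ln(0.0469/0.175)/(0.0469−0.175) = ln(0.2680)/-0.1281 = -1.317/-0.1281 = 10.3 h.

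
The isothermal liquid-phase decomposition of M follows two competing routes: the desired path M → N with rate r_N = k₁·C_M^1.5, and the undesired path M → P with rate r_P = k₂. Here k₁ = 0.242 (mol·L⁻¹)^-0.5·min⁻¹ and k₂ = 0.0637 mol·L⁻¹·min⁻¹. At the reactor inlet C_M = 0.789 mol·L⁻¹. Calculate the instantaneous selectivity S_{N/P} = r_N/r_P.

2.66

S_{N/P} = r_N/r_P = (k₁·C_M^1.5)/(k₂) = (k₁/k₂)·C_M^1.5.
= (0.242×0.7890^1.5) / (0.0637) = 0.1696/0.06370 = 2.66.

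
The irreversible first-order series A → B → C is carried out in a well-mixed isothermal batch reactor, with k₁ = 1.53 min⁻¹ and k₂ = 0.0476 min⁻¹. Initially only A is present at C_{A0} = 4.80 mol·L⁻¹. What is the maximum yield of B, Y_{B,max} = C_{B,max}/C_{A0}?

At the optimum, C_{B,max}/C_{A0} = (k₁/k₂)^[k₂/(k₂−k₁)].
= (1.53/0.0476)^(0.0476/(0.0476−1.53)) = (32.14)^(-0.03211) = 0.8946.

0.895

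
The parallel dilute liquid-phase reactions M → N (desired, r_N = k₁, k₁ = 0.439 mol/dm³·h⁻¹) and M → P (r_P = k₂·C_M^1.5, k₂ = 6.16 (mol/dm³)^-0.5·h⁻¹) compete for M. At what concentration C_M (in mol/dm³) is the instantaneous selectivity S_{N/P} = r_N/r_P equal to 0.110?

0.749 mol/dm³

S_{N/P} = (k₁/k₂)·C_M^-1.5 ⇒ C_M = (S·k₂/k₁)^(1/(-1.5)).
= (0.110×6.16/0.439)^(-0.6667) = (1.544)^(-0.6667) = 0.749 mol/dm³.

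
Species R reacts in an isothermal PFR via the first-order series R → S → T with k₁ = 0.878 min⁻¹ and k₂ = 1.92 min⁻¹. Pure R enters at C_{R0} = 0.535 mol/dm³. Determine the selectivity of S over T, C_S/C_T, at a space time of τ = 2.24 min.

0.141

Solving the coupled first-order balances gives C_S(τ) = [k₁/(k₂−k₁)]·C_{R0}·(e^(−k₁τ) − e^(−k₂τ)).
e^(−k₁τ) = e^(−0.878×2.24) = e^(−1.967) = 0.1399; e^(−k₂τ) = e^(−4.301) = 0.01356.
C_S = 0.878×0.535/(1.92−0.878) × (0.1399−0.01356) = 0.4508×0.1264 = 0.05696 mol/dm³.
C_R = C_{R0}e^(−k₁τ) = 0.07485 mol/dm³, so C_T = C_{R0}−C_R−C_S = 0.4032 mol/dm³; C_S/C_T = 0.141.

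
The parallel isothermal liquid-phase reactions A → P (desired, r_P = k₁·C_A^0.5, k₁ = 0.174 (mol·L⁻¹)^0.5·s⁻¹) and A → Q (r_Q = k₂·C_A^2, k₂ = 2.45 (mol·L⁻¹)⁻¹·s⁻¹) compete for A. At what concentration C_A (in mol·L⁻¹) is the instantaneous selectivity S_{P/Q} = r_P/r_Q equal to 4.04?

S_{P/Q} = (k₁/k₂)·C_A^-1.5 ⇒ C_A = (S·k₂/k₁)^(1/(-1.5)).
= (4.04×2.45/0.174)^(-0.6667) = (56.89)^(-0.6667) = 0.0676 mol·L⁻¹.

0.0676 mol·L⁻¹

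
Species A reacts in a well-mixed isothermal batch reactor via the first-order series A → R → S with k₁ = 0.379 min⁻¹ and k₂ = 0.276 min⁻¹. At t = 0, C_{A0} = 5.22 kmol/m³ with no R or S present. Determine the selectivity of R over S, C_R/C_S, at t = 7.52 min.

For first-order series with pure A initially, C_R(t) = k₁C_{A0}/(k₂−k₁)·(e^(−k₁t) − e^(−k₂t)).
e^(−k₁t) = e^(−0.379×7.52) = e^(−2.850) = 0.05784; e^(−k₂t) = e^(−2.076) = 0.1255.
C_R = 0.379×5.22/(0.276−0.379) × (0.05784−0.1255) = (-19.21)×(-0.06765) = 1.299 kmol/m³.
C_A = C_{A0}e^(−k₁t) = 0.3019 kmol/m³, so C_S = C_{A0}−C_A−C_R = 3.619 kmol/m³; C_R/C_S = 0.359.

0.359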